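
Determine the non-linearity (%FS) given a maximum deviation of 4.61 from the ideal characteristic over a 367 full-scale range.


Linearity error = (max deviation / full scale) * 100%.
Linearity = (4.61 / 367) * 100
Linearity = 1.256 %FS

1.256 %FS


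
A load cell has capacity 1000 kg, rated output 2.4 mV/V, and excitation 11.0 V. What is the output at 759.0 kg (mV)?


Vout = rated_output * Vex * (load / capacity).
Vout = 2.4 * 11.0 * (759.0 / 1000)
Vout = 2.4 * 11.0 * 0.759
Vout = 20.038 mV

20.038 mV


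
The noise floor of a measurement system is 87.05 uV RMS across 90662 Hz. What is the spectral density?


Noise spectral density = Vrms / sqrt(BW).
NSD = 87.05 / sqrt(90662)
NSD = 87.05 / 301.1013
NSD = 0.2891 uV/sqrt(Hz)

0.2891 uV/sqrt(Hz)


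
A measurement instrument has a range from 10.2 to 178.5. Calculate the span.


Span = upper range - lower range.
Span = 178.5 - (10.2)
Span = 168.3

168.3


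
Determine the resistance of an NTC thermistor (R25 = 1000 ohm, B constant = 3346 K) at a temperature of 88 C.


NTC thermistor equation: Rt = R25 * exp(B * (1/T - 1/T25)).
T in Kelvin: 361.15 K, T25 = 298.15 K
1/T - 1/T25 = 1/361.15 - 1/298.15 = -0.00058508
B * (1/T - 1/T25) = 3346 * -0.00058508 = -1.9577
Rt = 1000 * exp(-1.9577) = 141.2 ohm

141.2 ohm


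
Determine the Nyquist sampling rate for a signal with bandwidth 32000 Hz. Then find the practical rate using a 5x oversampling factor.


By Nyquist theorem, fs_min = 2 * fmax.
fs_min = 2 * 32000 = 64000 Hz
Practical rate = 5 * fs_min = 5 * 64000 = 320000 Hz

fs_min = 64000 Hz, fs_practical = 320000 Hz


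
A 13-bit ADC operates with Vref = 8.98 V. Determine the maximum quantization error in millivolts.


The maximum quantization error is +/- LSB/2.
LSB = Vref / 2^n = 8.98 / 8192 = 0.00109619 V
Max error = LSB / 2 = 0.00109619 / 2 = 0.0005481 V
Max error = 0.5481 mV

0.5481 mV


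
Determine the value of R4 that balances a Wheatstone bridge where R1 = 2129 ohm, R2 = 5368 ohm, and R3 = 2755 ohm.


At balance: R1*R4 = R2*R3, so R4 = R2*R3/R1.
R4 = 5368 * 2755 / 2129
R4 = 14788840 / 2129
R4 = 6946.38 ohm

6946.38 ohm


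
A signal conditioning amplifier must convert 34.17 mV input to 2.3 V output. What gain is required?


Gain = Vout / Vin (converting to same units).
G = 2.3 V / 34.17 mV
G = 2300.0 mV / 34.17 mV
G = 67.31

67.31


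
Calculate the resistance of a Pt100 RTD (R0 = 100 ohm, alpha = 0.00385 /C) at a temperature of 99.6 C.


The RTD equation: Rt = R0 * (1 + alpha * T).
Rt = 100 * (1 + 0.00385 * 99.6)
Rt = 100 * (1 + 0.38346)
Rt = 100 * 1.38346
Rt = 138.346 ohm

138.346 ohm


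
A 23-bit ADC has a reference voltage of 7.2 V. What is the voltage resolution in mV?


The resolution (LSB) of an ADC is Vref / 2^n.
LSB = 7.2 / 2^23
LSB = 7.2 / 8388608
LSB = 8.6e-07 V = 0.00085831 mV

0.00085831 mV


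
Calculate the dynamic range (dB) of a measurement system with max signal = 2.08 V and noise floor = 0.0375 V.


Dynamic range = 20 * log10(Vmax / Vnoise).
DR = 20 * log10(2.08 / 0.0375)
DR = 20 * log10(55.47)
DR = 34.88 dB

34.88 dB


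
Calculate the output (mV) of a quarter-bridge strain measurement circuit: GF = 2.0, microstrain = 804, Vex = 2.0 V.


Quarter bridge output: Vout = (GF * epsilon * Vex) / 4.
Vout = (2.0 * 804e-6 * 2.0) / 4
Vout = 0.003216 / 4 V
Vout = 0.000804 V = 0.804 mV

0.804 mV


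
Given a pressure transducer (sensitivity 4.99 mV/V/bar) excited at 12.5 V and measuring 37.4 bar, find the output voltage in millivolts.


Output = sensitivity * Vex * P.
Vout = 4.99 * 12.5 * 37.4
Vout = 62.375 * 37.4
Vout = 2332.82 mV

2332.82 mV


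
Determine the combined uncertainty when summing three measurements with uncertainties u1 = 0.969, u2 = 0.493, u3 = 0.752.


For a sum of independent quantities, uc = sqrt(u1^2 + u2^2 + u3^2).
uc = sqrt(0.969^2 + 0.493^2 + 0.752^2)
uc = sqrt(0.938961 + 0.243049 + 0.565504)
uc = 1.3219

1.3219


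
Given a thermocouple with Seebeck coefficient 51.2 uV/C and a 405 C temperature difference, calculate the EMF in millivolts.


The thermocouple output V = sensitivity * dT.
V = 51.2 uV/C * 405 C
V = 20736.0 uV
V = 20.736 mV

20.736 mV


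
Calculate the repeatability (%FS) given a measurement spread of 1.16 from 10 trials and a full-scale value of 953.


Repeatability = (spread / full scale) * 100%.
R = (1.16 / 953) * 100
R = 0.122 %FS

0.122 %FS


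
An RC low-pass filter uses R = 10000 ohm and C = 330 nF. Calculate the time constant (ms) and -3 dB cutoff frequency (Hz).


Time constant: tau = R * C.
tau = 10000 * 3.30e-07 = 0.0033 s
tau = 3.3 ms
Cutoff frequency: fc = 1 / (2*pi*R*C).
fc = 1 / (2*pi*0.0033) = 48.23 Hz

tau = 3.3 ms, fc = 48.23 Hz


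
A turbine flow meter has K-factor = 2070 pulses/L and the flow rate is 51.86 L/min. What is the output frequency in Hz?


Frequency = K * Q / 60 (converting L/min to L/s).
f = 2070 * 51.86 / 60
f = 107350.2 / 60
f = 1789.17 Hz

1789.17 Hz


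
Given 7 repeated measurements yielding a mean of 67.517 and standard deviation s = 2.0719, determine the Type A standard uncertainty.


The standard uncertainty for Type A evaluation is u = s / sqrt(n).
u = 2.0719 / sqrt(7)
u = 2.0719 / 2.6458
u = 0.7831

0.7831


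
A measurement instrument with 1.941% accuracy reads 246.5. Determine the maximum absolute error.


Absolute error = (accuracy% / 100) * reading.
Error = (1.941 / 100) * 246.5
Error = 0.01941 * 246.5
Error = 4.7846

4.7846


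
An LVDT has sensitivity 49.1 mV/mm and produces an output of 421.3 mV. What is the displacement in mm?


Displacement = Vout / sensitivity.
d = 421.3 / 49.1
d = 8.58 mm

8.58 mm


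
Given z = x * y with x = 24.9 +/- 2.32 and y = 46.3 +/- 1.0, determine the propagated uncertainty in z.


For a product z = x*y, the relative uncertainty is:
uz/z = sqrt((ux/x)^2 + (uy/y)^2)
Relative uncertainties: ux/x = 2.32/24.9 = 0.093173
uy/y = 1.0/46.3 = 0.021598
z = 24.9 * 46.3 = 1152.9
uz = 1152.9 * sqrt(0.093173^2 + 0.021598^2) = 110.264

110.264


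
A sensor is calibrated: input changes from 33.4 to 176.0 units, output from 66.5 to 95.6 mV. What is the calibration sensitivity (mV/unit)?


Sensitivity = (y2 - y1) / (x2 - x1).
S = (95.6 - 66.5) / (176.0 - 33.4)
S = 29.1 / 142.6
S = 0.2041 mV/unit

0.2041 mV/unit


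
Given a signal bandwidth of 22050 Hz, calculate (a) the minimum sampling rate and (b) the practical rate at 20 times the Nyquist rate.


By Nyquist theorem, fs_min = 2 * fmax.
fs_min = 2 * 22050 = 44100 Hz
Practical rate = 20 * fs_min = 20 * 44100 = 882000 Hz

fs_min = 44100 Hz, fs_practical = 882000 Hz


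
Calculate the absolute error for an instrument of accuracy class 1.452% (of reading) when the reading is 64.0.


Absolute error = (accuracy% / 100) * reading.
Error = (1.452 / 100) * 64.0
Error = 0.01452 * 64.0
Error = 0.9293

0.9293


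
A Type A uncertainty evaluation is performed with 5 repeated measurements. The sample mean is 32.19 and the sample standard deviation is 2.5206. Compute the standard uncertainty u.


The standard uncertainty for Type A evaluation is u = s / sqrt(n).
u = 2.5206 / sqrt(5)
u = 2.5206 / 2.2361
u = 1.1272

1.1272


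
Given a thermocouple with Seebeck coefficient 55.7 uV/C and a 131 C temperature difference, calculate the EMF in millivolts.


The thermocouple output V = sensitivity * dT.
V = 55.7 uV/C * 131 C
V = 7296.7 uV
V = 7.297 mV

7.297 mV


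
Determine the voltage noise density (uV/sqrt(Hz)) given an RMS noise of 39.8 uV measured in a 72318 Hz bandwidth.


Noise spectral density = Vrms / sqrt(BW).
NSD = 39.8 / sqrt(72318)
NSD = 39.8 / 268.9201
NSD = 0.148 uV/sqrt(Hz)

0.148 uV/sqrt(Hz)


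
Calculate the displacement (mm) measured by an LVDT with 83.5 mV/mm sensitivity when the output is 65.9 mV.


Displacement = Vout / sensitivity.
d = 65.9 / 83.5
d = 0.789 mm

0.789 mm


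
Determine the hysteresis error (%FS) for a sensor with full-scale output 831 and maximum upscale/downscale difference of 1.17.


Hysteresis = (max difference / full scale) * 100%.
H = (1.17 / 831) * 100
H = 0.141 %FS

0.141 %FS


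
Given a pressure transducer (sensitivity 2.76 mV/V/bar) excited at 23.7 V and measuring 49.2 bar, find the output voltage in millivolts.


Output = sensitivity * Vex * P.
Vout = 2.76 * 23.7 * 49.2
Vout = 65.412 * 49.2
Vout = 3218.27 mV

3218.27 mV


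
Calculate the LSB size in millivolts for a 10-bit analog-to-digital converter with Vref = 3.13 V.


The resolution (LSB) of an ADC is Vref / 2^n.
LSB = 3.13 / 2^10
LSB = 3.13 / 1024
LSB = 0.00305664 V = 3.05664062 mV

3.05664062 mV


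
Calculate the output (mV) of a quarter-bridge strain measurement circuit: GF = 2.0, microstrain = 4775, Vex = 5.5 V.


Quarter bridge output: Vout = (GF * epsilon * Vex) / 4.
Vout = (2.0 * 4775e-6 * 5.5) / 4
Vout = 0.052525 / 4 V
Vout = 0.01313125 V = 13.1312 mV

13.1312 mV


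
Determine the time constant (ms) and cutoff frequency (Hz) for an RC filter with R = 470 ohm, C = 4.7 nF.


Time constant: tau = R * C.
tau = 470 * 4.70e-09 = 2.209e-06 s
tau = 0.0022 ms
Cutoff frequency: fc = 1 / (2*pi*R*C).
fc = 1 / (2*pi*2.209e-06) = 72048.41 Hz

tau = 0.0022 ms, fc = 72048.41 Hz


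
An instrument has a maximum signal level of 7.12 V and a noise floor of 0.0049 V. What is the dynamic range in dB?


Dynamic range = 20 * log10(Vmax / Vnoise).
DR = 20 * log10(7.12 / 0.0049)
DR = 20 * log10(1453.06)
DR = 63.25 dB

63.25 dB


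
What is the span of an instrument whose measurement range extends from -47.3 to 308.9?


Span = upper range - lower range.
Span = 308.9 - (-47.3)
Span = 356.2

356.2


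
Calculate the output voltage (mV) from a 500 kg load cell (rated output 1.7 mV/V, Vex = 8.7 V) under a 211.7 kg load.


Vout = rated_output * Vex * (load / capacity).
Vout = 1.7 * 8.7 * (211.7 / 500)
Vout = 1.7 * 8.7 * 0.4234
Vout = 6.262 mV

6.262 mV


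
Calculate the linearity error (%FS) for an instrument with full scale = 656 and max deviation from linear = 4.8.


Linearity error = (max deviation / full scale) * 100%.
Linearity = (4.8 / 656) * 100
Linearity = 0.732 %FS

0.732 %FS


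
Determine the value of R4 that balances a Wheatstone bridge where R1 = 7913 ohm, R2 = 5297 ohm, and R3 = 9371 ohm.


At balance: R1*R4 = R2*R3, so R4 = R2*R3/R1.
R4 = 5297 * 9371 / 7913
R4 = 49638187 / 7913
R4 = 6272.99 ohm

6272.99 ohm


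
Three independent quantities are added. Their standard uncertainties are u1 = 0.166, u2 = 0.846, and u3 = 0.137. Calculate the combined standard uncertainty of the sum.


For a sum of independent quantities, uc = sqrt(u1^2 + u2^2 + u3^2).
uc = sqrt(0.166^2 + 0.846^2 + 0.137^2)
uc = sqrt(0.027556 + 0.715716 + 0.018769)
uc = 0.8729

0.8729


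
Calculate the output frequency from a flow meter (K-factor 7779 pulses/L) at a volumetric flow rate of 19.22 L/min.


Frequency = K * Q / 60 (converting L/min to L/s).
f = 7779 * 19.22 / 60
f = 149512.38 / 60
f = 2491.87 Hz

2491.87 Hz


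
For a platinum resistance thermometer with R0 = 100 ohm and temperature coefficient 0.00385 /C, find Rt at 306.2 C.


The RTD equation: Rt = R0 * (1 + alpha * T).
Rt = 100 * (1 + 0.00385 * 306.2)
Rt = 100 * (1 + 1.17887)
Rt = 100 * 2.17887
Rt = 217.887 ohm

217.887 ohm


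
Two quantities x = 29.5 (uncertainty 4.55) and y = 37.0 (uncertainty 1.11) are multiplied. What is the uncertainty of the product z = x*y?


For a product z = x*y, the relative uncertainty is:
uz/z = sqrt((ux/x)^2 + (uy/y)^2)
Relative uncertainties: ux/x = 4.55/29.5 = 0.154237
uy/y = 1.11/37.0 = 0.03
z = 29.5 * 37.0 = 1091.5
uz = 1091.5 * sqrt(0.154237^2 + 0.03^2) = 171.505

171.505


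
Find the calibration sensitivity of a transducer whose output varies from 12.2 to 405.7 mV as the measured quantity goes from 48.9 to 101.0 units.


Sensitivity = (y2 - y1) / (x2 - x1).
S = (405.7 - 12.2) / (101.0 - 48.9)
S = 393.5 / 52.1
S = 7.5528 mV/unit

7.5528 mV/unit


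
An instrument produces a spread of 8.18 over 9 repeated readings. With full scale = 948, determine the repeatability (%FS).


Repeatability = (spread / full scale) * 100%.
R = (8.18 / 948) * 100
R = 0.863 %FS

0.863 %FS


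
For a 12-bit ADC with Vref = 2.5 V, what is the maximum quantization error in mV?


The maximum quantization error is +/- LSB/2.
LSB = Vref / 2^n = 2.5 / 4096 = 0.00061035 V
Max error = LSB / 2 = 0.00061035 / 2 = 0.00030518 V
Max error = 0.3052 mV

0.3052 mV


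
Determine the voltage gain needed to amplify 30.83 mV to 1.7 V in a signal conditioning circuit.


Gain = Vout / Vin (converting to same units).
G = 1.7 V / 30.83 mV
G = 1700.0 mV / 30.83 mV
G = 55.14

55.14


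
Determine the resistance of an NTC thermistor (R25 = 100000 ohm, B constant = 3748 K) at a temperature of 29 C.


NTC thermistor equation: Rt = R25 * exp(B * (1/T - 1/T25)).
T in Kelvin: 302.15 K, T25 = 298.15 K
1/T - 1/T25 = 1/302.15 - 1/298.15 = -4.44e-05
B * (1/T - 1/T25) = 3748 * -4.44e-05 = -0.1664
Rt = 100000 * exp(-0.1664) = 84669.2 ohm

84669.2 ohm


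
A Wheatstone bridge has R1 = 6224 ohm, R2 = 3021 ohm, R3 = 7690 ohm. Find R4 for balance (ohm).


At balance: R1*R4 = R2*R3, so R4 = R2*R3/R1.
R4 = 3021 * 7690 / 6224
R4 = 23231490 / 6224
R4 = 3732.57 ohm

3732.57 ohm


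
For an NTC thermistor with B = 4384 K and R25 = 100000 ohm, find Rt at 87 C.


NTC thermistor equation: Rt = R25 * exp(B * (1/T - 1/T25)).
T in Kelvin: 360.15 K, T25 = 298.15 K
1/T - 1/T25 = 1/360.15 - 1/298.15 = -0.0005774
B * (1/T - 1/T25) = 4384 * -0.0005774 = -2.5313
Rt = 100000 * exp(-2.5313) = 7955.5 ohm

7955.5 ohm


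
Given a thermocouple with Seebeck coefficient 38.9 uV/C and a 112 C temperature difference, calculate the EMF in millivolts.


The thermocouple output V = sensitivity * dT.
V = 38.9 uV/C * 112 C
V = 4356.8 uV
V = 4.357 mV

4.357 mV


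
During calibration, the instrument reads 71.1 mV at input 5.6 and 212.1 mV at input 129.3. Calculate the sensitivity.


Sensitivity = (y2 - y1) / (x2 - x1).
S = (212.1 - 71.1) / (129.3 - 5.6)
S = 141.0 / 123.7
S = 1.1399 mV/unit

1.1399 mV/unit


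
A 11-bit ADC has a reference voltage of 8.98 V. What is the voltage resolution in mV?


The resolution (LSB) of an ADC is Vref / 2^n.
LSB = 8.98 / 2^11
LSB = 8.98 / 2048
LSB = 0.00438477 V = 4.38476562 mV

4.38476562 mV


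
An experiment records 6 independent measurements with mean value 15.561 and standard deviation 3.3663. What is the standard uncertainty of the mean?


The standard uncertainty for Type A evaluation is u = s / sqrt(n).
u = 3.3663 / sqrt(6)
u = 3.3663 / 2.4495
u = 1.3743

1.3743


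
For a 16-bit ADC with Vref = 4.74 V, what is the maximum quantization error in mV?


The maximum quantization error is +/- LSB/2.
LSB = Vref / 2^n = 4.74 / 65536 = 7.233e-05 V
Max error = LSB / 2 = 7.233e-05 / 2 = 3.616e-05 V
Max error = 0.0362 mV

0.0362 mV


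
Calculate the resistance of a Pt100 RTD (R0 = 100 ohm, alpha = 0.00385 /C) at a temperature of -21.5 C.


The RTD equation: Rt = R0 * (1 + alpha * T).
Rt = 100 * (1 + 0.00385 * -21.5)
Rt = 100 * (1 + -0.082775)
Rt = 100 * 0.917225
Rt = 91.722 ohm

91.722 ohm


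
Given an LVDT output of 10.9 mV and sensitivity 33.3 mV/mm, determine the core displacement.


Displacement = Vout / sensitivity.
d = 10.9 / 33.3
d = 0.327 mm

0.327 mm


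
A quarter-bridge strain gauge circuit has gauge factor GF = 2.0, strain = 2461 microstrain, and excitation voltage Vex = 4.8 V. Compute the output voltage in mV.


Quarter bridge output: Vout = (GF * epsilon * Vex) / 4.
Vout = (2.0 * 2461e-6 * 4.8) / 4
Vout = 0.0236256 / 4 V
Vout = 0.0059064 V = 5.9064 mV

5.9064 mV


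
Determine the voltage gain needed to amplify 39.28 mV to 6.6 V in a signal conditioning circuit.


Gain = Vout / Vin (converting to same units).
G = 6.6 V / 39.28 mV
G = 6600.0 mV / 39.28 mV
G = 168.02

168.02


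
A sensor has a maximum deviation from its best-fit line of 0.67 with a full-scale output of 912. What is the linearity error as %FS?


Linearity error = (max deviation / full scale) * 100%.
Linearity = (0.67 / 912) * 100
Linearity = 0.073 %FS

0.073 %FS


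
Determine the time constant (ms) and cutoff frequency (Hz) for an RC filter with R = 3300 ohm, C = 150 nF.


Time constant: tau = R * C.
tau = 3300 * 1.50e-07 = 0.000495 s
tau = 0.495 ms
Cutoff frequency: fc = 1 / (2*pi*R*C).
fc = 1 / (2*pi*0.000495) = 321.53 Hz

tau = 0.495 ms, fc = 321.53 Hz


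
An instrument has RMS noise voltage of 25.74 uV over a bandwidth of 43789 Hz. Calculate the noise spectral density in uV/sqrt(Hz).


Noise spectral density = Vrms / sqrt(BW).
NSD = 25.74 / sqrt(43789)
NSD = 25.74 / 209.2582
NSD = 0.123 uV/sqrt(Hz)

0.123 uV/sqrt(Hz)


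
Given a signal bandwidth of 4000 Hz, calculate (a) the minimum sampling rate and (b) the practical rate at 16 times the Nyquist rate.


By Nyquist theorem, fs_min = 2 * fmax.
fs_min = 2 * 4000 = 8000 Hz
Practical rate = 16 * fs_min = 16 * 8000 = 128000 Hz

fs_min = 8000 Hz, fs_practical = 128000 Hz


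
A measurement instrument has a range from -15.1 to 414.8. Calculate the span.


Span = upper range - lower range.
Span = 414.8 - (-15.1)
Span = 429.9

429.9


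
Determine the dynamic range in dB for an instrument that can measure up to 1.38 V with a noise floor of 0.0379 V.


Dynamic range = 20 * log10(Vmax / Vnoise).
DR = 20 * log10(1.38 / 0.0379)
DR = 20 * log10(36.41)
DR = 31.22 dB

31.22 dB


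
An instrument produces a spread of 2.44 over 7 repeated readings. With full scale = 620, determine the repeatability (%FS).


Repeatability = (spread / full scale) * 100%.
R = (2.44 / 620) * 100
R = 0.394 %FS

0.394 %FS


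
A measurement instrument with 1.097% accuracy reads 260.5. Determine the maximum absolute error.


Absolute error = (accuracy% / 100) * reading.
Error = (1.097 / 100) * 260.5
Error = 0.01097 * 260.5
Error = 2.8577

2.8577


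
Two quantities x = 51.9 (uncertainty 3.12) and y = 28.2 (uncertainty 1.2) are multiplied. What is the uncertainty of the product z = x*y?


For a product z = x*y, the relative uncertainty is:
uz/z = sqrt((ux/x)^2 + (uy/y)^2)
Relative uncertainties: ux/x = 3.12/51.9 = 0.060116
uy/y = 1.2/28.2 = 0.042553
z = 51.9 * 28.2 = 1463.6
uz = 1463.6 * sqrt(0.060116^2 + 0.042553^2) = 107.796

107.796


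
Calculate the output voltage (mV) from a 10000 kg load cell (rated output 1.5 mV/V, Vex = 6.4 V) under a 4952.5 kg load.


Vout = rated_output * Vex * (load / capacity).
Vout = 1.5 * 6.4 * (4952.5 / 10000)
Vout = 1.5 * 6.4 * 0.49525
Vout = 4.754 mV

4.754 mV


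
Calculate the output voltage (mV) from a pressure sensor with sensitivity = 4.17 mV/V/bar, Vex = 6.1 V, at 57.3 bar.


Output = sensitivity * Vex * P.
Vout = 4.17 * 6.1 * 57.3
Vout = 25.437 * 57.3
Vout = 1457.54 mV

1457.54 mV


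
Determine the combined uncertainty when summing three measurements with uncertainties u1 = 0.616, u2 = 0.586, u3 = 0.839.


For a sum of independent quantities, uc = sqrt(u1^2 + u2^2 + u3^2).
uc = sqrt(0.616^2 + 0.586^2 + 0.839^2)
uc = sqrt(0.379456 + 0.343396 + 0.703921)
uc = 1.1945

1.1945


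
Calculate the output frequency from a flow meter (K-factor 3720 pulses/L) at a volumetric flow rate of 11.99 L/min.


Frequency = K * Q / 60 (converting L/min to L/s).
f = 3720 * 11.99 / 60
f = 44602.8 / 60
f = 743.38 Hz

743.38 Hz


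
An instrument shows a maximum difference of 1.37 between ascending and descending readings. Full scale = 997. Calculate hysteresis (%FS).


Hysteresis = (max difference / full scale) * 100%.
H = (1.37 / 997) * 100
H = 0.137 %FS

0.137 %FS


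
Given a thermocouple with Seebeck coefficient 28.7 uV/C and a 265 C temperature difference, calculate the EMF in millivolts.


The thermocouple output V = sensitivity * dT.
V = 28.7 uV/C * 265 C
V = 7605.5 uV
V = 7.606 mV

7.606 mV


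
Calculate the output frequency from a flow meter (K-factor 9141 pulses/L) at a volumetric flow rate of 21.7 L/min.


Frequency = K * Q / 60 (converting L/min to L/s).
f = 9141 * 21.7 / 60
f = 198359.7 / 60
f = 3305.99 Hz

3305.99 Hz


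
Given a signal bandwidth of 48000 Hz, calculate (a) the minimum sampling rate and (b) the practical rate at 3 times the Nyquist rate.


By Nyquist theorem, fs_min = 2 * fmax.
fs_min = 2 * 48000 = 96000 Hz
Practical rate = 3 * fs_min = 3 * 96000 = 288000 Hz

fs_min = 96000 Hz, fs_practical = 288000 Hz


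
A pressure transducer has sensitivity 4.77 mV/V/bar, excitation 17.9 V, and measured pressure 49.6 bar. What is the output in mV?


Output = sensitivity * Vex * P.
Vout = 4.77 * 17.9 * 49.6
Vout = 85.383 * 49.6
Vout = 4235.0 mV

4235.0 mV


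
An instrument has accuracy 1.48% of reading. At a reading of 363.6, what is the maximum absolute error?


Absolute error = (accuracy% / 100) * reading.
Error = (1.48 / 100) * 363.6
Error = 0.0148 * 363.6
Error = 5.3813

5.3813


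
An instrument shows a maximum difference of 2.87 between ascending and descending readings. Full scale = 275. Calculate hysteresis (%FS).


Hysteresis = (max difference / full scale) * 100%.
H = (2.87 / 275) * 100
H = 1.044 %FS

1.044 %FS


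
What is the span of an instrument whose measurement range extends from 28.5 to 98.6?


Span = upper range - lower range.
Span = 98.6 - (28.5)
Span = 70.1

70.1


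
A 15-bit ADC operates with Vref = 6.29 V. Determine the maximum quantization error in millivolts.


The maximum quantization error is +/- LSB/2.
LSB = Vref / 2^n = 6.29 / 32768 = 0.00019196 V
Max error = LSB / 2 = 0.00019196 / 2 = 9.598e-05 V
Max error = 0.096 mV

0.096 mV


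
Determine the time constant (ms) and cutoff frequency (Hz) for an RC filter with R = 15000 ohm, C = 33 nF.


Time constant: tau = R * C.
tau = 15000 * 3.30e-08 = 0.000495 s
tau = 0.495 ms
Cutoff frequency: fc = 1 / (2*pi*R*C).
fc = 1 / (2*pi*0.000495) = 321.53 Hz

tau = 0.495 ms, fc = 321.53 Hz


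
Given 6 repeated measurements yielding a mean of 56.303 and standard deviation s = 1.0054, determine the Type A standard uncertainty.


The standard uncertainty for Type A evaluation is u = s / sqrt(n).
u = 1.0054 / sqrt(6)
u = 1.0054 / 2.4495
u = 0.4105

0.4105


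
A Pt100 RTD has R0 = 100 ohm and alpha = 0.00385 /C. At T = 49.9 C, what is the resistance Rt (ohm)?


The RTD equation: Rt = R0 * (1 + alpha * T).
Rt = 100 * (1 + 0.00385 * 49.9)
Rt = 100 * (1 + 0.192115)
Rt = 100 * 1.192115
Rt = 119.212 ohm

119.212 ohm


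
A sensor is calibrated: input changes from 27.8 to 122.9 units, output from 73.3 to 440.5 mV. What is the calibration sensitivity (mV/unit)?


Sensitivity = (y2 - y1) / (x2 - x1).
S = (440.5 - 73.3) / (122.9 - 27.8)
S = 367.2 / 95.1
S = 3.8612 mV/unit

3.8612 mV/unit


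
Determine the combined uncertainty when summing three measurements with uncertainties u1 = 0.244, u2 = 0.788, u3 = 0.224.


For a sum of independent quantities, uc = sqrt(u1^2 + u2^2 + u3^2).
uc = sqrt(0.244^2 + 0.788^2 + 0.224^2)
uc = sqrt(0.059536 + 0.620944 + 0.050176)
uc = 0.8548

0.8548


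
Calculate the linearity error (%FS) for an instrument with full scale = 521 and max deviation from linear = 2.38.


Linearity error = (max deviation / full scale) * 100%.
Linearity = (2.38 / 521) * 100
Linearity = 0.457 %FS

0.457 %FS


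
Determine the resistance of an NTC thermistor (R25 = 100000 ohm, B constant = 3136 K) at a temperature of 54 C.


NTC thermistor equation: Rt = R25 * exp(B * (1/T - 1/T25)).
T in Kelvin: 327.15 K, T25 = 298.15 K
1/T - 1/T25 = 1/327.15 - 1/298.15 = -0.00029731
B * (1/T - 1/T25) = 3136 * -0.00029731 = -0.9324
Rt = 100000 * exp(-0.9324) = 39361.6 ohm

39361.6 ohm


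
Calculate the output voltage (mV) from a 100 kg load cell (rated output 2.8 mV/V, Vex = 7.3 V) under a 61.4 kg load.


Vout = rated_output * Vex * (load / capacity).
Vout = 2.8 * 7.3 * (61.4 / 100)
Vout = 2.8 * 7.3 * 0.614
Vout = 12.55 mV

12.55 mV


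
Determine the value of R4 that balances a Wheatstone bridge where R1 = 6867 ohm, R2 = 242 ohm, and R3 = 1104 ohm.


At balance: R1*R4 = R2*R3, so R4 = R2*R3/R1.
R4 = 242 * 1104 / 6867
R4 = 267168 / 6867
R4 = 38.91 ohm

38.91 ohm


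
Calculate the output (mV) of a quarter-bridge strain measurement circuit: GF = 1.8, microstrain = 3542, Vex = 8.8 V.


Quarter bridge output: Vout = (GF * epsilon * Vex) / 4.
Vout = (1.8 * 3542e-6 * 8.8) / 4
Vout = 0.05610528 / 4 V
Vout = 0.01402632 V = 14.0263 mV

14.0263 mV


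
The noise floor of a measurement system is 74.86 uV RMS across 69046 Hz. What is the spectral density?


Noise spectral density = Vrms / sqrt(BW).
NSD = 74.86 / sqrt(69046)
NSD = 74.86 / 262.7661
NSD = 0.2849 uV/sqrt(Hz)

0.2849 uV/sqrt(Hz)


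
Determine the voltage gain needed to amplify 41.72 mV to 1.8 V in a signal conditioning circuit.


Gain = Vout / Vin (converting to same units).
G = 1.8 V / 41.72 mV
G = 1800.0 mV / 41.72 mV
G = 43.14

43.14


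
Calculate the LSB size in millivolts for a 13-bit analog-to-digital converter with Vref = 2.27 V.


The resolution (LSB) of an ADC is Vref / 2^n.
LSB = 2.27 / 2^13
LSB = 2.27 / 8192
LSB = 0.0002771 V = 0.27709961 mV

0.27709961 mV


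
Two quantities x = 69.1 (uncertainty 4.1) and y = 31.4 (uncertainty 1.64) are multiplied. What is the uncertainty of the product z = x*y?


For a product z = x*y, the relative uncertainty is:
uz/z = sqrt((ux/x)^2 + (uy/y)^2)
Relative uncertainties: ux/x = 4.1/69.1 = 0.059334
uy/y = 1.64/31.4 = 0.052229
z = 69.1 * 31.4 = 2169.7
uz = 2169.7 * sqrt(0.059334^2 + 0.052229^2) = 171.512

171.512


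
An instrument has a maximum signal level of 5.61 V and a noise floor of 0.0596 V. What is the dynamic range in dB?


Dynamic range = 20 * log10(Vmax / Vnoise).
DR = 20 * log10(5.61 / 0.0596)
DR = 20 * log10(94.13)
DR = 39.47 dB

39.47 dB


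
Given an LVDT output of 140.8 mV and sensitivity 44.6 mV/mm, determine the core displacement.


Displacement = Vout / sensitivity.
d = 140.8 / 44.6
d = 3.157 mm

3.157 mm


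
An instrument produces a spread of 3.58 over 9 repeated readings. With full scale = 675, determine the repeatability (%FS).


Repeatability = (spread / full scale) * 100%.
R = (3.58 / 675) * 100
R = 0.53 %FS

0.53 %FS


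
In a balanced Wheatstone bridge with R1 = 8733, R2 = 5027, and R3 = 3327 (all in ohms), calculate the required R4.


At balance: R1*R4 = R2*R3, so R4 = R2*R3/R1.
R4 = 5027 * 3327 / 8733
R4 = 16724829 / 8733
R4 = 1915.13 ohm

1915.13 ohm


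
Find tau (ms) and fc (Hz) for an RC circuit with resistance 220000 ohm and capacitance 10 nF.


Time constant: tau = R * C.
tau = 220000 * 1.00e-08 = 0.0022 s
tau = 2.2 ms
Cutoff frequency: fc = 1 / (2*pi*R*C).
fc = 1 / (2*pi*0.0022) = 72.34 Hz

tau = 2.2 ms, fc = 72.34 Hz


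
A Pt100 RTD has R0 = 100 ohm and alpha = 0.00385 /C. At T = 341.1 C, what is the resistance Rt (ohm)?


The RTD equation: Rt = R0 * (1 + alpha * T).
Rt = 100 * (1 + 0.00385 * 341.1)
Rt = 100 * (1 + 1.313235)
Rt = 100 * 2.313235
Rt = 231.324 ohm

231.324 ohm


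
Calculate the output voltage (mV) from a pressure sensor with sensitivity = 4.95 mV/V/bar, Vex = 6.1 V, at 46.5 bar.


Output = sensitivity * Vex * P.
Vout = 4.95 * 6.1 * 46.5
Vout = 30.195 * 46.5
Vout = 1404.07 mV

1404.07 mV


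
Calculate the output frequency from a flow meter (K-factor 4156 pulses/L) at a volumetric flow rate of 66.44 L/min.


Frequency = K * Q / 60 (converting L/min to L/s).
f = 4156 * 66.44 / 60
f = 276124.64 / 60
f = 4602.08 Hz

4602.08 Hz


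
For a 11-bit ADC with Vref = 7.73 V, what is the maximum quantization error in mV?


The maximum quantization error is +/- LSB/2.
LSB = Vref / 2^n = 7.73 / 2048 = 0.00377441 V
Max error = LSB / 2 = 0.00377441 / 2 = 0.00188721 V
Max error = 1.8872 mV

1.8872 mV


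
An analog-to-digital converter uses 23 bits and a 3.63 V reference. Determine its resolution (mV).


The resolution (LSB) of an ADC is Vref / 2^n.
LSB = 3.63 / 2^23
LSB = 3.63 / 8388608
LSB = 4.3e-07 V = 0.00043273 mV

0.00043273 mV


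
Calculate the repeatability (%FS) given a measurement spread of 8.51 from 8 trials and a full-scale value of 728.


Repeatability = (spread / full scale) * 100%.
R = (8.51 / 728) * 100
R = 1.169 %FS

1.169 %FS


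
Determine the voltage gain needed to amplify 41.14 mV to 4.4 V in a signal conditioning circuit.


Gain = Vout / Vin (converting to same units).
G = 4.4 V / 41.14 mV
G = 4400.0 mV / 41.14 mV
G = 106.95

106.95


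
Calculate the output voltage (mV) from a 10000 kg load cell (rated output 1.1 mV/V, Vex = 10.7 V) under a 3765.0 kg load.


Vout = rated_output * Vex * (load / capacity).
Vout = 1.1 * 10.7 * (3765.0 / 10000)
Vout = 1.1 * 10.7 * 0.3765
Vout = 4.431 mV

4.431 mV


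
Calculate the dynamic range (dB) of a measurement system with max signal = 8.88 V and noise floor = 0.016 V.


Dynamic range = 20 * log10(Vmax / Vnoise).
DR = 20 * log10(8.88 / 0.016)
DR = 20 * log10(555.0)
DR = 54.89 dB

54.89 dB


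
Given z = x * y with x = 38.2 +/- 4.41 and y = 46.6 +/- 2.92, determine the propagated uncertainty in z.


For a product z = x*y, the relative uncertainty is:
uz/z = sqrt((ux/x)^2 + (uy/y)^2)
Relative uncertainties: ux/x = 4.41/38.2 = 0.115445
uy/y = 2.92/46.6 = 0.062661
z = 38.2 * 46.6 = 1780.1
uz = 1780.1 * sqrt(0.115445^2 + 0.062661^2) = 233.826

233.826


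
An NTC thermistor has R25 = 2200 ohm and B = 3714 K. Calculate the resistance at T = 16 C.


NTC thermistor equation: Rt = R25 * exp(B * (1/T - 1/T25)).
T in Kelvin: 289.15 K, T25 = 298.15 K
1/T - 1/T25 = 1/289.15 - 1/298.15 = 0.0001044
B * (1/T - 1/T25) = 3714 * 0.0001044 = 0.3877
Rt = 2200 * exp(0.3877) = 3242.0 ohm

3242.0 ohm


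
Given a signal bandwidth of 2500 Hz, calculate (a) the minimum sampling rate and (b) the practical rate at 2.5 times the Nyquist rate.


By Nyquist theorem, fs_min = 2 * fmax.
fs_min = 2 * 2500 = 5000 Hz
Practical rate = 2.5 * fs_min = 2.5 * 5000 = 12500 Hz

fs_min = 5000 Hz, fs_practical = 12500 Hz


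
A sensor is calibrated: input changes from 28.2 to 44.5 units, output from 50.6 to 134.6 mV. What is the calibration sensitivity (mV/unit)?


Sensitivity = (y2 - y1) / (x2 - x1).
S = (134.6 - 50.6) / (44.5 - 28.2)
S = 84.0 / 16.3
S = 5.1534 mV/unit

5.1534 mV/unit


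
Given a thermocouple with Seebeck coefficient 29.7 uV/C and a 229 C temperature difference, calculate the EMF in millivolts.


The thermocouple output V = sensitivity * dT.
V = 29.7 uV/C * 229 C
V = 6801.3 uV
V = 6.801 mV

6.801 mV


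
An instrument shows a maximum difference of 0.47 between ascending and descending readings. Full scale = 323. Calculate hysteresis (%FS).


Hysteresis = (max difference / full scale) * 100%.
H = (0.47 / 323) * 100
H = 0.146 %FS

0.146 %FS


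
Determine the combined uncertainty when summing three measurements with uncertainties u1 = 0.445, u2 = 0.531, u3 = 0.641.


For a sum of independent quantities, uc = sqrt(u1^2 + u2^2 + u3^2).
uc = sqrt(0.445^2 + 0.531^2 + 0.641^2)
uc = sqrt(0.198025 + 0.281961 + 0.410881)
uc = 0.9439

0.9439


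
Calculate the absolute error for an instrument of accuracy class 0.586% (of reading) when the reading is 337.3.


Absolute error = (accuracy% / 100) * reading.
Error = (0.586 / 100) * 337.3
Error = 0.00586 * 337.3
Error = 1.9766

1.9766


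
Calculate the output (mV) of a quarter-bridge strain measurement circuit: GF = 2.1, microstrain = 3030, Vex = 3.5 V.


Quarter bridge output: Vout = (GF * epsilon * Vex) / 4.
Vout = (2.1 * 3030e-6 * 3.5) / 4
Vout = 0.0222705 / 4 V
Vout = 0.00556762 V = 5.5676 mV

5.5676 mV


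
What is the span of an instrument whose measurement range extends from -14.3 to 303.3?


Span = upper range - lower range.
Span = 303.3 - (-14.3)
Span = 317.6

317.6


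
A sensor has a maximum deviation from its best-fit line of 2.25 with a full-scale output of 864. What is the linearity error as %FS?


Linearity error = (max deviation / full scale) * 100%.
Linearity = (2.25 / 864) * 100
Linearity = 0.26 %FS

0.26 %FS


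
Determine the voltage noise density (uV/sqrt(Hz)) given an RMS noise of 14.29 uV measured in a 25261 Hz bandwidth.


Noise spectral density = Vrms / sqrt(BW).
NSD = 14.29 / sqrt(25261)
NSD = 14.29 / 158.9371
NSD = 0.0899 uV/sqrt(Hz)

0.0899 uV/sqrt(Hz)


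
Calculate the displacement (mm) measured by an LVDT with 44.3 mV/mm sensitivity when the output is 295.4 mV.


Displacement = Vout / sensitivity.
d = 295.4 / 44.3
d = 6.668 mm

6.668 mm


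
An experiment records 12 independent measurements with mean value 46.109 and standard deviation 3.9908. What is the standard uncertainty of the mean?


The standard uncertainty for Type A evaluation is u = s / sqrt(n).
u = 3.9908 / sqrt(12)
u = 3.9908 / 3.4641
u = 1.152

1.152


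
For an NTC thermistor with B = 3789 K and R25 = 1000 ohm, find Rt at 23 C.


NTC thermistor equation: Rt = R25 * exp(B * (1/T - 1/T25)).
T in Kelvin: 296.15 K, T25 = 298.15 K
1/T - 1/T25 = 1/296.15 - 1/298.15 = 2.265e-05
B * (1/T - 1/T25) = 3789 * 2.265e-05 = 0.0858
Rt = 1000 * exp(0.0858) = 1089.6 ohm

1089.6 ohm


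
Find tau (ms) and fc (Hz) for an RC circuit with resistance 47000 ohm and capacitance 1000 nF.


Time constant: tau = R * C.
tau = 47000 * 1.00e-06 = 0.047 s
tau = 47.0 ms
Cutoff frequency: fc = 1 / (2*pi*R*C).
fc = 1 / (2*pi*0.047) = 3.39 Hz

tau = 47.0 ms, fc = 3.39 Hz


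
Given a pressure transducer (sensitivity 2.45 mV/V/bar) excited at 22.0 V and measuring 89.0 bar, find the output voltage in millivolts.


Output = sensitivity * Vex * P.
Vout = 2.45 * 22.0 * 89.0
Vout = 53.9 * 89.0
Vout = 4797.1 mV

4797.1 mV


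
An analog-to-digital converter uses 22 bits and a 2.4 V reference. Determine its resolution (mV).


The resolution (LSB) of an ADC is Vref / 2^n.
LSB = 2.4 / 2^22
LSB = 2.4 / 4194304
LSB = 5.7e-07 V = 0.0005722 mV

0.0005722 mV


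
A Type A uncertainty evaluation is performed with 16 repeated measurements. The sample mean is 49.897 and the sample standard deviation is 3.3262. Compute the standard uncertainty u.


The standard uncertainty for Type A evaluation is u = s / sqrt(n).
u = 3.3262 / sqrt(16)
u = 3.3262 / 4.0
u = 0.8316

0.8316


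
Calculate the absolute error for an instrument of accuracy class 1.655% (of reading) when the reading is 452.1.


Absolute error = (accuracy% / 100) * reading.
Error = (1.655 / 100) * 452.1
Error = 0.01655 * 452.1
Error = 7.4823

7.4823


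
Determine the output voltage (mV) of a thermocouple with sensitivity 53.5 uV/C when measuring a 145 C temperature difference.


The thermocouple output V = sensitivity * dT.
V = 53.5 uV/C * 145 C
V = 7757.5 uV
V = 7.758 mV

7.758 mV


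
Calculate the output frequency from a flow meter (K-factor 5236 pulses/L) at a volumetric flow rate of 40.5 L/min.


Frequency = K * Q / 60 (converting L/min to L/s).
f = 5236 * 40.5 / 60
f = 212058.0 / 60
f = 3534.3 Hz

3534.3 Hz


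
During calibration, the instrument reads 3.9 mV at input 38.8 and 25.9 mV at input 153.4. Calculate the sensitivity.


Sensitivity = (y2 - y1) / (x2 - x1).
S = (25.9 - 3.9) / (153.4 - 38.8)
S = 22.0 / 114.6
S = 0.192 mV/unit

0.192 mV/unit


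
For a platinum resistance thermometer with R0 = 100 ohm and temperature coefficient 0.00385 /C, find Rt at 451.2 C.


The RTD equation: Rt = R0 * (1 + alpha * T).
Rt = 100 * (1 + 0.00385 * 451.2)
Rt = 100 * (1 + 1.73712)
Rt = 100 * 2.73712
Rt = 273.712 ohm

273.712 ohm


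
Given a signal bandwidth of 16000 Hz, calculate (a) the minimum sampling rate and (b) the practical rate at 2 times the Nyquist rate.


By Nyquist theorem, fs_min = 2 * fmax.
fs_min = 2 * 16000 = 32000 Hz
Practical rate = 2 * fs_min = 2 * 32000 = 64000 Hz

fs_min = 32000 Hz, fs_practical = 64000 Hz


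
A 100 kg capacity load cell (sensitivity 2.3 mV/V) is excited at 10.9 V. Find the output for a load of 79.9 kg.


Vout = rated_output * Vex * (load / capacity).
Vout = 2.3 * 10.9 * (79.9 / 100)
Vout = 2.3 * 10.9 * 0.799
Vout = 20.031 mV

20.031 mV


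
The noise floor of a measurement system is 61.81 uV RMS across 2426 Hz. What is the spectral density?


Noise spectral density = Vrms / sqrt(BW).
NSD = 61.81 / sqrt(2426)
NSD = 61.81 / 49.2544
NSD = 1.2549 uV/sqrt(Hz)

1.2549 uV/sqrt(Hz)


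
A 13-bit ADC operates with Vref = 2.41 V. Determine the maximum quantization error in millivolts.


The maximum quantization error is +/- LSB/2.
LSB = Vref / 2^n = 2.41 / 8192 = 0.00029419 V
Max error = LSB / 2 = 0.00029419 / 2 = 0.00014709 V
Max error = 0.1471 mV

0.1471 mV


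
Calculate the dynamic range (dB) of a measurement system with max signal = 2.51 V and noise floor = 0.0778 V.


Dynamic range = 20 * log10(Vmax / Vnoise).
DR = 20 * log10(2.51 / 0.0778)
DR = 20 * log10(32.26)
DR = 30.17 dB

30.17 dB


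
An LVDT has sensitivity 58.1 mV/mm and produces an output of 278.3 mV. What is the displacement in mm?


Displacement = Vout / sensitivity.
d = 278.3 / 58.1
d = 4.79 mm

4.79 mm


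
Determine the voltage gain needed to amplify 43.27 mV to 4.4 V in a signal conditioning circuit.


Gain = Vout / Vin (converting to same units).
G = 4.4 V / 43.27 mV
G = 4400.0 mV / 43.27 mV
G = 101.69

101.69


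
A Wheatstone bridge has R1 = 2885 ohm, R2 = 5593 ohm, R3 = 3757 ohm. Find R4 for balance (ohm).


At balance: R1*R4 = R2*R3, so R4 = R2*R3/R1.
R4 = 5593 * 3757 / 2885
R4 = 21012901 / 2885
R4 = 7283.5 ohm

7283.5 ohm


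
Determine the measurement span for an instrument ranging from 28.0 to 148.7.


Span = upper range - lower range.
Span = 148.7 - (28.0)
Span = 120.7

120.7


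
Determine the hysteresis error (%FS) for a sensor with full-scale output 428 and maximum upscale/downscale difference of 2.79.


Hysteresis = (max difference / full scale) * 100%.
H = (2.79 / 428) * 100
H = 0.652 %FS

0.652 %FS


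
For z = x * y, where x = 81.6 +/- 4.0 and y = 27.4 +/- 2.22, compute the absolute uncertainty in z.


For a product z = x*y, the relative uncertainty is:
uz/z = sqrt((ux/x)^2 + (uy/y)^2)
Relative uncertainties: ux/x = 4.0/81.6 = 0.04902
uy/y = 2.22/27.4 = 0.081022
z = 81.6 * 27.4 = 2235.8
uz = 2235.8 * sqrt(0.04902^2 + 0.081022^2) = 211.727

211.727


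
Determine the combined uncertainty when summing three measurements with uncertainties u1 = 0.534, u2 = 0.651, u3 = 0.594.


For a sum of independent quantities, uc = sqrt(u1^2 + u2^2 + u3^2).
uc = sqrt(0.534^2 + 0.651^2 + 0.594^2)
uc = sqrt(0.285156 + 0.423801 + 0.352836)
uc = 1.0304

1.0304


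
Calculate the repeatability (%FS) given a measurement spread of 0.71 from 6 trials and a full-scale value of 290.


Repeatability = (spread / full scale) * 100%.
R = (0.71 / 290) * 100
R = 0.245 %FS

0.245 %FS


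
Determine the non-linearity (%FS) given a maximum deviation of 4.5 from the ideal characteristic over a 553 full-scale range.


Linearity error = (max deviation / full scale) * 100%.
Linearity = (4.5 / 553) * 100
Linearity = 0.814 %FS

0.814 %FS


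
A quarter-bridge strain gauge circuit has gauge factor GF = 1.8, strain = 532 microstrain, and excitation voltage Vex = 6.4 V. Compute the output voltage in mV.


Quarter bridge output: Vout = (GF * epsilon * Vex) / 4.
Vout = (1.8 * 532e-6 * 6.4) / 4
Vout = 0.00612864 / 4 V
Vout = 0.00153216 V = 1.5322 mV

1.5322 mV


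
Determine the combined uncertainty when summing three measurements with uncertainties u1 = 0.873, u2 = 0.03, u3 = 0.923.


For a sum of independent quantities, uc = sqrt(u1^2 + u2^2 + u3^2).
uc = sqrt(0.873^2 + 0.03^2 + 0.923^2)
uc = sqrt(0.762129 + 0.0009 + 0.851929)
uc = 1.2708

1.2708


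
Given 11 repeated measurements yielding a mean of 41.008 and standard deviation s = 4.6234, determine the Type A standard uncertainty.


The standard uncertainty for Type A evaluation is u = s / sqrt(n).
u = 4.6234 / sqrt(11)
u = 4.6234 / 3.3166
u = 1.394

1.394
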